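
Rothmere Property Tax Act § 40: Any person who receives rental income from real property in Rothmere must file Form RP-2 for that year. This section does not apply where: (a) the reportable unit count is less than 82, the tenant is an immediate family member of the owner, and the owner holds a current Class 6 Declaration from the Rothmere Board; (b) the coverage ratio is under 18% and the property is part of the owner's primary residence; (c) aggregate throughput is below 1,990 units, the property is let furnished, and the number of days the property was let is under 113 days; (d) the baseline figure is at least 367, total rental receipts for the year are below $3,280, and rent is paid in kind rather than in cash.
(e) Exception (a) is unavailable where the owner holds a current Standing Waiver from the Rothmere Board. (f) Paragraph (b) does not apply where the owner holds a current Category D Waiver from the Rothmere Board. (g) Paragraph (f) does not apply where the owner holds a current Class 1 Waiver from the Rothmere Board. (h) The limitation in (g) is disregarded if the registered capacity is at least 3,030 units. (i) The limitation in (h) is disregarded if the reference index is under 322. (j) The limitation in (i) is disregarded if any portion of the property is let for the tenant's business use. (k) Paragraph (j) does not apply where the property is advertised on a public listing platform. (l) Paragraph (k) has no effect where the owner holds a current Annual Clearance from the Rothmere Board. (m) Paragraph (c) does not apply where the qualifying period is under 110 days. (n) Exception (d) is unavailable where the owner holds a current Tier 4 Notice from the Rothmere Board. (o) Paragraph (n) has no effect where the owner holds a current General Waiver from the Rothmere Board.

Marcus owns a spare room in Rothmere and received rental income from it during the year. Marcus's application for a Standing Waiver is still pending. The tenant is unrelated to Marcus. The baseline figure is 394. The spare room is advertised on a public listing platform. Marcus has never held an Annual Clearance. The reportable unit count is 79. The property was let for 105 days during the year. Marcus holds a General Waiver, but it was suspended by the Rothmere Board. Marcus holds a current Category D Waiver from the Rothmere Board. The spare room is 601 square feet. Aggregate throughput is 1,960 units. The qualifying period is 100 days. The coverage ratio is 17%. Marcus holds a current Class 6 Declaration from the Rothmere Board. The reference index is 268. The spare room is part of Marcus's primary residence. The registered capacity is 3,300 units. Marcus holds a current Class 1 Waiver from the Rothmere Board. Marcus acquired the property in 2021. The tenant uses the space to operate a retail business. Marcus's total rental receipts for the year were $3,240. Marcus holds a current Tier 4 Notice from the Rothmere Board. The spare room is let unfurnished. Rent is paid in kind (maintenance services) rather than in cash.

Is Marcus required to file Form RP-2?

Exception (a) requires that the tenant is an immediate family member of the owner; but the tenant is unrelated to the owner, so (a) is unavailable.
Exception (b) is satisfied on its face — the coverage ratio is 17%, under the 18% limit; the spare room is part of the primary residence. Applying paragraphs (f)–(l): (f) would limit (b) — a current Category D Waiver is held — but (g) sets (f) aside: (g) applies — a current Class 1 Waiver is held. (h) would limit (g) — the registered capacity is 3,300 units, meeting the 3,030 units threshold — but (i) sets (h) aside: (i) operates against (h): the reference index is 268, under the 322 limit. (j) is engaged (the space is let for business use), but is displaced by (k): (k) is triggered — the property is publicly advertised. (l), which would lift (k), is not engaged — the Annual Clearance is not current. Exception (b) stands.
Exception (c) requires that the property is let furnished; but the property is let unfurnished, so (c) is unavailable.
Exception (d): the baseline figure is 394, meeting the 367 threshold; total rental receipts for the year are $3,240, below the $3,280 limit; rent is paid in kind — every condition holds. But applying paragraphs (n)–(o): (n) operates against (d): a current Tier 4 Notice is held. (o), which would lift (n), does not operate here — the General Waiver is not current. (d) is therefore removed.

No — exception (b) applies; Marcus is not required to file Form RP-2.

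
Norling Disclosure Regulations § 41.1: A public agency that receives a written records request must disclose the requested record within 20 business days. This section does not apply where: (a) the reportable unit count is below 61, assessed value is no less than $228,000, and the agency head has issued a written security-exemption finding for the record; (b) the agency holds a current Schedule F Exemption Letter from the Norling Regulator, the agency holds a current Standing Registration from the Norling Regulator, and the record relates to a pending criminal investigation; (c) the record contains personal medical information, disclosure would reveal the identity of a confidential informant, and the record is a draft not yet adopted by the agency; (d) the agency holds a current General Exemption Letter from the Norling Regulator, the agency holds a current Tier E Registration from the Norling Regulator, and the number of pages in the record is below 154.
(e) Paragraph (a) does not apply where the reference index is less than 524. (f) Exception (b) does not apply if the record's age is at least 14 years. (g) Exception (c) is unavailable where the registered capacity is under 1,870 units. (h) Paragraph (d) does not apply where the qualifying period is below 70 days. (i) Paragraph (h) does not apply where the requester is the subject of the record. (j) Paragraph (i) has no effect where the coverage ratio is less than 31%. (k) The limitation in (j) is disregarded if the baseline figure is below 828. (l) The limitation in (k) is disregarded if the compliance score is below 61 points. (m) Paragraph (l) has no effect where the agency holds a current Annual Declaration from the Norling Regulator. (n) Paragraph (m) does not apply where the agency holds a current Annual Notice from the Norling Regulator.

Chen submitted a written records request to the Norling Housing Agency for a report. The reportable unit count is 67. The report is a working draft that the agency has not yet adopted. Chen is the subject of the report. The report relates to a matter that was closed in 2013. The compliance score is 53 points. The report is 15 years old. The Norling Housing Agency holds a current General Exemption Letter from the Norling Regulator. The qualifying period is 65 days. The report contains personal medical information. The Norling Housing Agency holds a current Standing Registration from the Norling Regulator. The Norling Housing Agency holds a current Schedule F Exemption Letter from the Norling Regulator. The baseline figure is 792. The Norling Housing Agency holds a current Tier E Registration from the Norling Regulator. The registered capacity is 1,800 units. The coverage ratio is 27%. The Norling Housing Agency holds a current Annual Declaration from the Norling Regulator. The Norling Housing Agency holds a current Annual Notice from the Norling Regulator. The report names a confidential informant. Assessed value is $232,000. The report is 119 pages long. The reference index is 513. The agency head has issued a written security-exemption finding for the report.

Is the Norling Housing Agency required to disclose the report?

Yes — the Norling Housing Agency must disclose the report.

Exception (a) fails — the reportable unit count is 67, not below 61.
Exception (b) does not apply: the report relates to a closed matter.
Exception (c) is satisfied on its face — the report contains personal medical information; the report names a confidential informant; the report is an unadopted draft. However, paragraph (g) must be considered: (g) operates against (c): the registered capacity is 1,800 units, under the 1,870 units limit. (c) is therefore removed.
All of (d)'s requirements are met (a current General Exemption Letter is held; a current Tier E Registration is held; the number of pages in the record is 119, below the 154 limit). However, paragraphs (h)–(n) must be considered: (h) applies — the qualifying period is 65 days, below the 70 days limit. (i) is triggered (Chen is the subject of the report), but is set aside by (j): (j) is engaged — the coverage ratio is 27%, less than the 31% limit. (k) is engaged (the baseline figure is 792, below the 828 limit), but is overridden by (l): (l) operates against (k): the compliance score is 53 points, below the 61 points limit. (m) would limit (l) — a current Annual Declaration is held — but (n) sets (m) aside: (n) operates — a current Annual Notice is held. (d) is therefore removed.
Every exception is unavailable, so the rule governs.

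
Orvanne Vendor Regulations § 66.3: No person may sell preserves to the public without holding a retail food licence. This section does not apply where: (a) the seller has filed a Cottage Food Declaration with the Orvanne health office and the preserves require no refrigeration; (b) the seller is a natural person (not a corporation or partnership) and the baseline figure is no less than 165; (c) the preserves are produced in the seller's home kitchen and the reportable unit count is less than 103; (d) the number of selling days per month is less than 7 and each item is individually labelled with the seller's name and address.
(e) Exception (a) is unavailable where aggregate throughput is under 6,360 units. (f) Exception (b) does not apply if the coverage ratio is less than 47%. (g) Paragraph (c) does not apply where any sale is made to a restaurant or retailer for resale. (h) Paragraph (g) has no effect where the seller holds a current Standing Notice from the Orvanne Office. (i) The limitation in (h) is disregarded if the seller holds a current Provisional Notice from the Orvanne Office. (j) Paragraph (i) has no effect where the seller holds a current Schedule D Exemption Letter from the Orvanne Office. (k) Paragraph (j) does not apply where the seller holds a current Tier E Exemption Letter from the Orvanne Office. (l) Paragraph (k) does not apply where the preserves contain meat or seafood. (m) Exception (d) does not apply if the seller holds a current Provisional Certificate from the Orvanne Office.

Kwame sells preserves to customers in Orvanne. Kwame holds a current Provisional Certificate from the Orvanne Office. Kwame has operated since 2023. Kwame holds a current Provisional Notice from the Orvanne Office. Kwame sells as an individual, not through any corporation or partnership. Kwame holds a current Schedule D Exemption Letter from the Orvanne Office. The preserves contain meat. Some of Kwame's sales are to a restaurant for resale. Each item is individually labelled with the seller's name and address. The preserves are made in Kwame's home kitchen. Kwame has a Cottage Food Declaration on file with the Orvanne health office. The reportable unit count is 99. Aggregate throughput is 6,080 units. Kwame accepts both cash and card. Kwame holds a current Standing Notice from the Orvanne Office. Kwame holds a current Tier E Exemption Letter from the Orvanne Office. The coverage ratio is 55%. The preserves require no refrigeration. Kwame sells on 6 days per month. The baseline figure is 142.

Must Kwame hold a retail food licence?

Exception (a) is satisfied on its face — a Cottage Food Declaration is on file; the preserves are shelf-stable. Turning to paragraph (e): (e) is engaged — aggregate throughput is 6,080 units, under the 6,360 units limit. Exception (a) does not apply.
Exception (b) fails — the baseline figure is 142, short of 165.
Exception (c): the preserves are home-kitchen produced; the reportable unit count is 99, less than the 103 limit — every condition holds. As to paragraphs (g)–(l): (g) would limit (c) — some sales are to a restaurant for resale — but (h) sets (g) aside: (h) operates against (g): a current Standing Notice is held. (i) would limit (h) — a current Provisional Notice is held — but (j) sets (i) aside: (j) operates against (i): a current Schedule D Exemption Letter is held. (k) would limit (j) — a current Tier E Exemption Letter is held — but (l) sets (k) aside: (l) operates against (k): the preserves contain meat. So (c) applies.
Exception (d): the number of selling days per month is 6, less than the 7 limit; items are individually labelled — every condition holds. But: (m) operates against (d): a current Provisional Certificate is held. Exception (d) does not apply.

No — exception (c) applies; Kwame is not required to hold a retail food licence.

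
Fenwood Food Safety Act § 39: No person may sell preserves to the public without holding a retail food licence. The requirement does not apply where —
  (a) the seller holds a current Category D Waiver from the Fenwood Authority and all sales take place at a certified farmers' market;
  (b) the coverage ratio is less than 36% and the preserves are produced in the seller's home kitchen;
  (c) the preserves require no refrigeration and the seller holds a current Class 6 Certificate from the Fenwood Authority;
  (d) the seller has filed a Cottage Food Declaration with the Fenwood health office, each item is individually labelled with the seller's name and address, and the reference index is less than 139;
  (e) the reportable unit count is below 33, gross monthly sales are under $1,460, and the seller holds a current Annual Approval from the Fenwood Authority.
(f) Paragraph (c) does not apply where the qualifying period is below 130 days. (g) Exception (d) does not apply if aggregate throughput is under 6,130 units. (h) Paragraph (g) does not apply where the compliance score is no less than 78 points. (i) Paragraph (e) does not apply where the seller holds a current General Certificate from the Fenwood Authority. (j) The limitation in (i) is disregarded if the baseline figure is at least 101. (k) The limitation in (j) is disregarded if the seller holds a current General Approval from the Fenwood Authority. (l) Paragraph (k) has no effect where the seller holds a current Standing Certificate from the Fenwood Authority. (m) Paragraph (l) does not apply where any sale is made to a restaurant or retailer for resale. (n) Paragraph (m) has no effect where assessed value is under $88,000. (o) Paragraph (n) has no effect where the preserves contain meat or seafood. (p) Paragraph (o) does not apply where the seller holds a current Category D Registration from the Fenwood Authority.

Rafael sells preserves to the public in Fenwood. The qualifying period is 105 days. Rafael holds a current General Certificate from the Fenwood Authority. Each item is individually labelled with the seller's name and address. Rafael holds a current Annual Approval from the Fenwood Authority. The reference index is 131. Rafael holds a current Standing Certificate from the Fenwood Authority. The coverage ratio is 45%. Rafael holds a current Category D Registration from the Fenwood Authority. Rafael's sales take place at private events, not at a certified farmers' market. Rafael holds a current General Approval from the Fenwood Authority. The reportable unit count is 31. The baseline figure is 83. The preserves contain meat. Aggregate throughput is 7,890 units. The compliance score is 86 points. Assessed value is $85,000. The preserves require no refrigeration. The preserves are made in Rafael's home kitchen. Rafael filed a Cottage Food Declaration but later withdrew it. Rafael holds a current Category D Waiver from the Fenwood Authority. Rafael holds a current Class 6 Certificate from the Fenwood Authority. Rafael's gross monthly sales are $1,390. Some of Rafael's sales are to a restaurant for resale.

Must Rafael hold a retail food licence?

Exception (a) fails — sales are at private events, not a certified farmers' market.
Exception (b) does not apply: the coverage ratio is 45%, not less than 36%.
Exception (c): the preserves are shelf-stable; a current Class 6 Certificate is held — every condition holds. However, paragraph (f) must be considered: (f) operates against (c): the qualifying period is 105 days, below the 130 days limit. So (c) is unavailable.
Exception (d) fails — the Cottage Food Declaration was withdrawn.
Exception (e) is satisfied on its face — the reportable unit count is 31, below the 33 limit; gross monthly sales are $1,390, under the $1,460 limit; a current Annual Approval is held. Turning to paragraphs (i)–(p): (i) is triggered — a current General Certificate is held. (j) is not engaged (the baseline figure is 83, short of 101), so (i) stands. (e) is therefore removed.
No exception applies. The general rule governs.

Yes — Rafael must hold a retail food licence.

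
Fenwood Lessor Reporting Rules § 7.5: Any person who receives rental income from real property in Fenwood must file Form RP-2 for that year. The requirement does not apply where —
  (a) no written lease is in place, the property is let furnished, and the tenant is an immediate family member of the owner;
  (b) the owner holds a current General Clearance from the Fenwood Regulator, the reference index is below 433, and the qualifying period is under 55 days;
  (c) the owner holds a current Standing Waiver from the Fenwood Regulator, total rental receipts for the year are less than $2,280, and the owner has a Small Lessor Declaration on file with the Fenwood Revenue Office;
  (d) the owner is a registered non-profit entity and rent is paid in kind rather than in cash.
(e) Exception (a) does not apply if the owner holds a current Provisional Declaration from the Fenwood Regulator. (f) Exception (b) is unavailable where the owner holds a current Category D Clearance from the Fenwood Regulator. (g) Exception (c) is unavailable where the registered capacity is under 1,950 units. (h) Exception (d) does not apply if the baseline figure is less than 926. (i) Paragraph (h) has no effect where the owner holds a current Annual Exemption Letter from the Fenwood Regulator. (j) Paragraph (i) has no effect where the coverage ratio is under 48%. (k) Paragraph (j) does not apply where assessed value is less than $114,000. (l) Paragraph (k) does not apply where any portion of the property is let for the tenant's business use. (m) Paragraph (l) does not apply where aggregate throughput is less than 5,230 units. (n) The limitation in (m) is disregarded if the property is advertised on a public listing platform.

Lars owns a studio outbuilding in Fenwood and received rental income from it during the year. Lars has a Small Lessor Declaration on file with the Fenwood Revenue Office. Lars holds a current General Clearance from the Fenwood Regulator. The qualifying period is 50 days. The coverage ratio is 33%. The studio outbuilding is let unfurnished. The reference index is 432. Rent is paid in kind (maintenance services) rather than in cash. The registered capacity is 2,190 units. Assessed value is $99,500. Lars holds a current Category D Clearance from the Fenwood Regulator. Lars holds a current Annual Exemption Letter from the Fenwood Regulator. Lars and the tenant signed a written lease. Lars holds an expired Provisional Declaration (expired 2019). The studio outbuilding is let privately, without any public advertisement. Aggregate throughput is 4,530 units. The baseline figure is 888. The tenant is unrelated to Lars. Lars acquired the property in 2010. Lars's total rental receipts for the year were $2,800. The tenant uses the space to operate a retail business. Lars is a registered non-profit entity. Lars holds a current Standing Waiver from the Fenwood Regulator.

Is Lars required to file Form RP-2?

Exception (a) fails — a written lease is in place.
Exception (b) is satisfied on its face — a current General Clearance is held; the reference index is 432, below the 433 limit; the qualifying period is 50 days, under the 55 days limit. But applying paragraph (f): (f) operates against (b): a current Category D Clearance is held. So (b) is unavailable.
Exception (c) requires that total rental receipts for the year are less than $2,280; but total rental receipts for the year are $2,800, not less than $2,280, so (c) is unavailable.
Exception (d)'s conditions are all satisfied: Lars is a registered non-profit; rent is paid in kind. Applying paragraphs (h)–(n): (h) is triggered (the baseline figure is 888, less than the 926 limit), but is itself disapplied by (i): (i) is engaged — a current Annual Exemption Letter is held. (j) would limit (i) — the coverage ratio is 33%, under the 48% limit — but (k) sets (j) aside: (k) operates against (j): assessed value is $99,500, less than the $114,000 limit. (l) applies (the space is let for business use), but yields to (m): (m) operates against (l): aggregate throughput is 4,530 units, less than the 5,230 units limit. (n) is not engaged (the property is let privately without advertisement), so (m) stands. Exception (d) stands.

No — exception (d) applies; Lars is not required to file Form RP-2.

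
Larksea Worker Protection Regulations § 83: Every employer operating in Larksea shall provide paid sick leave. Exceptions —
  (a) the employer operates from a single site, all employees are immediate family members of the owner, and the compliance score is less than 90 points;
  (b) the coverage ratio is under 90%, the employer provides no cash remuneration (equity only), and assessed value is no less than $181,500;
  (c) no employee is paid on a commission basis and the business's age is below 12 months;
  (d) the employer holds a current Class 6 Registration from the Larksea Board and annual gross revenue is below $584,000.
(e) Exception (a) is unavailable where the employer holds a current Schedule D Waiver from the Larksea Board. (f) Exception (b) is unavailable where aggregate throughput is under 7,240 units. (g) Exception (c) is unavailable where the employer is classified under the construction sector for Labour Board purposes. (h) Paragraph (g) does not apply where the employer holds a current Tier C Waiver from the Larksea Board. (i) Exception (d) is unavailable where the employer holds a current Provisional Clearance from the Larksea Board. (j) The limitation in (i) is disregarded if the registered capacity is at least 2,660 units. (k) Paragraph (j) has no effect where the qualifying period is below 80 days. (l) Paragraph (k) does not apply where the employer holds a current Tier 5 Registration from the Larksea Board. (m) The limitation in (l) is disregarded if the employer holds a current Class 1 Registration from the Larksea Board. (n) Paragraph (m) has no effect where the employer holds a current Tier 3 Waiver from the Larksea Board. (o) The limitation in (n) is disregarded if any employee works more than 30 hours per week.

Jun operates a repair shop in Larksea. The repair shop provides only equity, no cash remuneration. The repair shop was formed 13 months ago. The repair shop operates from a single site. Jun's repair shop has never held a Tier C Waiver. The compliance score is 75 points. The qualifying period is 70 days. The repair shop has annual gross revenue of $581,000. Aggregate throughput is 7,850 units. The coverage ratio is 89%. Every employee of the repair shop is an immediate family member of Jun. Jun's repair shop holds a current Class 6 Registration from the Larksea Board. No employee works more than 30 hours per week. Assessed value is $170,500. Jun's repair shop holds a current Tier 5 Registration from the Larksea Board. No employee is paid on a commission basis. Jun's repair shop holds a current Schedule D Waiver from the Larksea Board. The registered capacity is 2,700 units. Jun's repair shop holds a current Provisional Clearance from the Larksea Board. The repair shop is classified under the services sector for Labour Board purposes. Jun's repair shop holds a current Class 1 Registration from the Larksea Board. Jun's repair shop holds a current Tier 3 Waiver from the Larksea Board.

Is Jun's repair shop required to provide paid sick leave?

No — exception (d) applies; Jun's repair shop is not required to provide paid sick leave.

Exception (a)'s conditions are all satisfied: the employer operates from a single site; every employee is an immediate family member; the compliance score is 75 points, less than the 90 points limit. Turning to paragraph (e): (e) is engaged — a current Schedule D Waiver is held. So (a) is unavailable.
Exception (b) requires that assessed value is no less than $181,500; but assessed value is $170,500, short of $181,500, so (b) is unavailable.
Exception (c) requires that the business's age is below 12 months; but the business's age is 13 months, not below 12 months, so (c) is unavailable.
Exception (d) is satisfied on its face — a current Class 6 Registration is held; annual gross revenue is $581,000, below the $584,000 limit. Considering the limiting provisions: (i) operates (a current Provisional Clearance is held), but is itself disapplied by (j): (j) operates against (i): the registered capacity is 2,700 units, meeting the 2,660 units threshold. (k) is engaged (the qualifying period is 70 days, below the 80 days limit), but yields to (l): (l) operates — a current Tier 5 Registration is held. (m) would limit (l) — a current Class 1 Registration is held — but (n) sets (m) aside: (n) applies — a current Tier 3 Waiver is held. (o), which would lift (n), is not triggered — no employee exceeds 30 hours/week. (d) remains available.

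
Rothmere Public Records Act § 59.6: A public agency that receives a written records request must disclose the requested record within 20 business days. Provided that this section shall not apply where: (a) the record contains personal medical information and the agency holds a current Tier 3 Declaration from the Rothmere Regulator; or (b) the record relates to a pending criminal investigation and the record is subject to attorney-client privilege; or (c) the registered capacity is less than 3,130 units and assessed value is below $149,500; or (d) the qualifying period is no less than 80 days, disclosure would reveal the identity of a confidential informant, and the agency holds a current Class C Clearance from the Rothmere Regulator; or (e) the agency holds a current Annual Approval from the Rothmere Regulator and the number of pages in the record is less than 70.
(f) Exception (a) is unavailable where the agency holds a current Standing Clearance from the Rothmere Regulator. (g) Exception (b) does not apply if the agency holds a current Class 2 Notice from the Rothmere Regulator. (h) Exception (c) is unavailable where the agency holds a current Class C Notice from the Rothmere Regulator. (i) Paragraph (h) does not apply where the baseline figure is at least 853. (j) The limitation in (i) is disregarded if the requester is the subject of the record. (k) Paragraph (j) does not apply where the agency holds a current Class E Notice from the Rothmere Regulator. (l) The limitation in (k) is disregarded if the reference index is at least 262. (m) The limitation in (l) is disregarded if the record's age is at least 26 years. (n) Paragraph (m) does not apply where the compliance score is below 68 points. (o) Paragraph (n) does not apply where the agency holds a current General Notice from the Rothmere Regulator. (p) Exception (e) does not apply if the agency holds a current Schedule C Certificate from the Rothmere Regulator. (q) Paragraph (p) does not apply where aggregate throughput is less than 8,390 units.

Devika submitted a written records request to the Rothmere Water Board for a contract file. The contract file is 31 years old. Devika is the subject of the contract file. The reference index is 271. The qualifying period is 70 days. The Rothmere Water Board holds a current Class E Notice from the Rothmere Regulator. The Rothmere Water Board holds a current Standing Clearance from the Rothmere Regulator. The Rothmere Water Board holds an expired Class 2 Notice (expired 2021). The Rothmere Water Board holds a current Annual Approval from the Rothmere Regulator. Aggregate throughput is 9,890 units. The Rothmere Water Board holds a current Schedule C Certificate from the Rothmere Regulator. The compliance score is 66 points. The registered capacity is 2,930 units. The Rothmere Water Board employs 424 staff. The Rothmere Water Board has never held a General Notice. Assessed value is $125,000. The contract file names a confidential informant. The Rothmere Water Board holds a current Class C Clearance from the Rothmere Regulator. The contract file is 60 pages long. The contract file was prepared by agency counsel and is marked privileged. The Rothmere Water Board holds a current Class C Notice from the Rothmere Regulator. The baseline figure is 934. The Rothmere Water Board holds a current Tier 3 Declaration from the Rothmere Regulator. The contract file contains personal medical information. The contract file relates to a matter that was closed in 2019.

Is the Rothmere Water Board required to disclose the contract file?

Exception (a)'s conditions are all satisfied: the contract file contains personal medical information; a current Tier 3 Declaration is held. However, paragraph (f) must be considered: (f) operates against (a): a current Standing Clearance is held. Exception (a) does not apply.
Exception (b) requires that the record relates to a pending criminal investigation; but the contract file relates to a closed matter, so (b) is unavailable.
Exception (c): the registered capacity is 2,930 units, less than the 3,130 units limit; assessed value is $125,000, below the $149,500 limit — every condition holds. But: (h) operates against (c): a current Class C Notice is held. (i) would limit (h) — the baseline figure is 934, meeting the 853 threshold — but (j) sets (i) aside: (j) operates against (i): Devika is the subject of the contract file. (k) is triggered (a current Class E Notice is held), but yields to (l): (l) operates — the reference index is 271, meeting the 262 threshold. (m) would limit (l) — the record's age is 31 years, meeting the 26 years threshold — but (n) sets (m) aside: (n) operates against (m): the compliance score is 66 points, below the 68 points limit. (o), which would lift (n), is not engaged — the General Notice is not current. Exception (c) does not apply.
Exception (d) requires that the qualifying period is no less than 80 days; but the qualifying period is 70 days, short of 80 days, so (d) is unavailable.
Exception (e) is satisfied on its face — a current Annual Approval is held; the number of pages in the record is 60, less than the 70 limit. However, paragraphs (p)–(q) must be considered: (p) operates — a current Schedule C Certificate is held. (q), which would lift (p), is not engaged — aggregate throughput is 9,890 units, not less than 8,390 units. (e) is therefore removed.
Every exception is unavailable, so the rule governs.

Yes — the Rothmere Water Board must disclose the contract file.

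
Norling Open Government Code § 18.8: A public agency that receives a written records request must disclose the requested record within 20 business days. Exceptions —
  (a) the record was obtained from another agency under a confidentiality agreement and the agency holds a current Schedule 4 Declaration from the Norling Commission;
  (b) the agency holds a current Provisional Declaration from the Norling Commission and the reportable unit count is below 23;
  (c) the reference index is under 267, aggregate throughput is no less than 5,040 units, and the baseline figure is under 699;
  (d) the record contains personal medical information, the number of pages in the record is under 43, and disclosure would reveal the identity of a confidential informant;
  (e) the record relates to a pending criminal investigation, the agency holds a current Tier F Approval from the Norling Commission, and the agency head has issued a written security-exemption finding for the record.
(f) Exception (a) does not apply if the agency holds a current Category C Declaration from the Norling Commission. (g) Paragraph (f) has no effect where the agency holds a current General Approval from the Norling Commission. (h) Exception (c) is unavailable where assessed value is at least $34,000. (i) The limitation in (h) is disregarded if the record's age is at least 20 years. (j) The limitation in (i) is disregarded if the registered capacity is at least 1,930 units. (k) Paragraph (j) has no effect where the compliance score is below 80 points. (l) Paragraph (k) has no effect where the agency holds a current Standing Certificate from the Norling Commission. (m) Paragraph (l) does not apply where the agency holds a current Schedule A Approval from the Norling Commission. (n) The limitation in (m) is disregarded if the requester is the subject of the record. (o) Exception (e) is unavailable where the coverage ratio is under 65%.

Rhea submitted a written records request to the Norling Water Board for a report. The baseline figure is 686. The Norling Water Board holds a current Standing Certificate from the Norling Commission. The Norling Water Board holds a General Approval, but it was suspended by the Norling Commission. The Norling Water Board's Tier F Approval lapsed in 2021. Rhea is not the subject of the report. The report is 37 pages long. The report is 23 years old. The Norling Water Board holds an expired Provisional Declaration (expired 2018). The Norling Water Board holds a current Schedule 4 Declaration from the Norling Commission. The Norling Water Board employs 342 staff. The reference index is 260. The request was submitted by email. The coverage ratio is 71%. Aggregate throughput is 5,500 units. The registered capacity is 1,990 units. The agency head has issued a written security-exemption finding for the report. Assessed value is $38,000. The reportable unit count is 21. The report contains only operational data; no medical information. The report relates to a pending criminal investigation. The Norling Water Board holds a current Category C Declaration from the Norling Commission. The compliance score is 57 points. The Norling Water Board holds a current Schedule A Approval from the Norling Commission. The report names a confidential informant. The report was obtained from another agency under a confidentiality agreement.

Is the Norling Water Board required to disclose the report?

No — exception (c) applies; the Norling Water Board is not required to disclose the report.

Exception (a): the report was obtained under a confidentiality agreement; a current Schedule 4 Declaration is held — every condition holds. But: (f) operates against (a): a current Category C Declaration is held. (g) is inapplicable (the General Approval is not current), so (f) stands. (a) is therefore removed.
Exception (b) requires that the agency holds a current Provisional Declaration from the Norling Commission; but the Provisional Declaration is not current, so (b) is unavailable.
Exception (c)'s conditions are all satisfied: the reference index is 260, under the 267 limit; aggregate throughput is 5,500 units, meeting the 5,040 units threshold; the baseline figure is 686, under the 699 limit. As to paragraphs (h)–(n): (h) applies (assessed value is $38,000, meeting the $34,000 threshold), but is set aside by (i): (i) operates against (h): the record's age is 23 years, meeting the 20 years threshold. (j) is triggered (the registered capacity is 1,990 units, meeting the 1,930 units threshold), but is displaced by (k): (k) operates against (j): the compliance score is 57 points, below the 80 points limit. (l) would limit (k) — a current Standing Certificate is held — but (m) sets (l) aside: (m) applies — a current Schedule A Approval is held. (n) is not engaged (Rhea is not the subject of the report), so (m) stands. (c) remains available.
Exception (d) does not apply: the report contains only operational data.
Exception (e) fails — there is no Tier F Approval in force.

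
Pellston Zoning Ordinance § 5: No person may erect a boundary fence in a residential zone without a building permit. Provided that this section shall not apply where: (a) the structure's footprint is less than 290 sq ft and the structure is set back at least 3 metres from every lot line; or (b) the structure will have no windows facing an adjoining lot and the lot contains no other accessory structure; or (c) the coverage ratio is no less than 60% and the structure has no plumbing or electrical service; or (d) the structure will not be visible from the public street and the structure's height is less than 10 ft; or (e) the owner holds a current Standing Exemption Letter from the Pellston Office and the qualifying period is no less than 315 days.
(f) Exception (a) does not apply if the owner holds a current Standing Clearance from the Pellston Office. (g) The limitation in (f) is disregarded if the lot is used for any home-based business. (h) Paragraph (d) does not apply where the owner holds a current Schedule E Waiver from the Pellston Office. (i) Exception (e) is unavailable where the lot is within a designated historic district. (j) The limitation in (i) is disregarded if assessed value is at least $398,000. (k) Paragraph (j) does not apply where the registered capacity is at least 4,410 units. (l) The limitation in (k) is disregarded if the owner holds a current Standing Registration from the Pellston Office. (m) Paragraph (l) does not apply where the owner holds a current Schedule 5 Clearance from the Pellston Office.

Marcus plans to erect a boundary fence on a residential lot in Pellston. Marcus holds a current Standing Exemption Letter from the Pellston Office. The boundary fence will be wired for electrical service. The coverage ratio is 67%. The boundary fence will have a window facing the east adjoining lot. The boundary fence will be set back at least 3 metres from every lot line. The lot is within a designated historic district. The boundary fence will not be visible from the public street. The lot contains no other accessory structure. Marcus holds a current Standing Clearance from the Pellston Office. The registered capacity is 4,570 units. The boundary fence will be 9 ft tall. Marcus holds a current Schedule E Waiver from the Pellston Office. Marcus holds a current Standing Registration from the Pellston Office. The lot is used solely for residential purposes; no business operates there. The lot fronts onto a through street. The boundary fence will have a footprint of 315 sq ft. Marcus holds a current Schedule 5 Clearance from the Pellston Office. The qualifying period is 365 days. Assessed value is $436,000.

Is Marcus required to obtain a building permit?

Exception (a) requires that the structure's footprint is less than 290 sq ft; but the structure's footprint is 315 sq ft, not less than 290 sq ft, so (a) is unavailable.
Exception (b) requires that the structure will have no windows facing an adjoining lot; but a window faces an adjoining lot, so (b) is unavailable.
Exception (c) requires that the structure has no plumbing or electrical service; but electrical service is planned, so (c) is unavailable.
Exception (d) is satisfied on its face — the structure will not be visible from the street; the structure's height is 9 ft, less than the 10 ft limit. But: (h) operates against (d): a current Schedule E Waiver is held. Exception (d) does not apply.
All of (e)'s requirements are met (a current Standing Exemption Letter is held; the qualifying period is 365 days, meeting the 315 days threshold). But applying paragraphs (i)–(m): (i) is engaged — the lot is in a historic district. (j) would limit (i) — assessed value is $436,000, meeting the $398,000 threshold — but (k) sets (j) aside: (k) operates against (j): the registered capacity is 4,570 units, meeting the 4,410 units threshold. (l) would limit (k) — a current Standing Registration is held — but (m) sets (l) aside: (m) is triggered — a current Schedule 5 Clearance is held. Exception (e) does not apply.
None of the exceptions is available; § 5 applies in full.

Yes — Marcus must obtain a building permit.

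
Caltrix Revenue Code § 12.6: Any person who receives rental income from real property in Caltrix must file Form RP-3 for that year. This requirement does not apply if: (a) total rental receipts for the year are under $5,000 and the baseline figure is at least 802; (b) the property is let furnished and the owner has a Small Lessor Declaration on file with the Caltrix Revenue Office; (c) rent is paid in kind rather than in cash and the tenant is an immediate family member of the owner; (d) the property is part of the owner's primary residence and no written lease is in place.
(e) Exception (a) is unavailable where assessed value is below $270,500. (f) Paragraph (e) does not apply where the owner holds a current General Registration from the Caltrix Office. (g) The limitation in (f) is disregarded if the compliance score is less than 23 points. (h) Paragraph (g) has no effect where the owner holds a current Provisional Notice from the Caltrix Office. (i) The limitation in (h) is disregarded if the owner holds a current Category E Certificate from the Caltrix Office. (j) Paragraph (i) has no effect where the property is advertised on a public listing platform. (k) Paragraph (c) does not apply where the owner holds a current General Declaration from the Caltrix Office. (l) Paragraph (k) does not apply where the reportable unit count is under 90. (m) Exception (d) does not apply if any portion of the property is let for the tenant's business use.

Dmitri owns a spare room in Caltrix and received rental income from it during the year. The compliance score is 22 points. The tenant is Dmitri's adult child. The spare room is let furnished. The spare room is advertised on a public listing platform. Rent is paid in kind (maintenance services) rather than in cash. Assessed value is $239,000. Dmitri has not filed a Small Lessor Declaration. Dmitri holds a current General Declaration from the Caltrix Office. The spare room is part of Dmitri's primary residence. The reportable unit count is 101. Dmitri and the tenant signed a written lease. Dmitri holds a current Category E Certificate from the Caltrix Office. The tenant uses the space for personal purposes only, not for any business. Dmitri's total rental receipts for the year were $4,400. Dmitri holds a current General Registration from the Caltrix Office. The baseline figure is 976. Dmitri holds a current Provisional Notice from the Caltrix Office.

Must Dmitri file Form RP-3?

No — exception (a) applies; Dmitri is not required to file Form RP-3.

Exception (a) is satisfied on its face — total rental receipts for the year are $4,400, under the $5,000 limit; the baseline figure is 976, meeting the 802 threshold. As to paragraphs (e)–(j): (e) applies (assessed value is $239,000, below the $270,500 limit), but is set aside by (f): (f) operates against (e): a current General Registration is held. (g) operates (the compliance score is 22 points, less than the 23 points limit), but yields to (h): (h) operates against (g): a current Provisional Notice is held. (i) is triggered (a current Category E Certificate is held), but yields to (j): (j) operates — the property is publicly advertised. Exception (a) stands.
Exception (b) fails — no Small Lessor Declaration is on file.
All of (c)'s requirements are met (rent is paid in kind; the tenant is an immediate family member). However, paragraphs (k)–(l) must be considered: (k) operates against (c): a current General Declaration is held. (l) is inapplicable (the reportable unit count is 101, not under 90), so (k) stands. Exception (c) does not apply.
Exception (d) requires that no written lease is in place; but a written lease is in place, so (d) is unavailable.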